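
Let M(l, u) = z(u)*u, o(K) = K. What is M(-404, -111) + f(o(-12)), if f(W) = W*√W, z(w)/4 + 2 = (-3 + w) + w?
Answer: 100788 - 24*I*√3 ≈ 1.0079e+5 - 41.569*I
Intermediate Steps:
z(w) = -20 + 8*w (z(w) = -8 + 4*((-3 + w) + w) = -8 + 4*(-3 + 2*w) = -8 + (-12 + 8*w) = -20 + 8*w)
f(W) = W^(3/2)
M(l, u) = u*(-20 + 8*u) (M(l, u) = (-20 + 8*u)*u = u*(-20 + 8*u))
M(-404, -111) + f(o(-12)) = 4*(-111)*(-5 + 2*(-111)) + (-12)^(3/2) = 4*(-111)*(-5 - 222) - 24*I*√3 = 4*(-111)*(-227) - 24*I*√3 = 100788 - 24*I*√3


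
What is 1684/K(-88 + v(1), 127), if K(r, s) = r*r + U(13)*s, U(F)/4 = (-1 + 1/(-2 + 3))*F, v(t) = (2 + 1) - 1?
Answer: 421/1849 ≈ 0.22769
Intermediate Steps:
v(t) = 2 (v(t) = 3 - 1 = 2)
U(F) = 0 (U(F) = 4*((-1 + 1/(-2 + 3))*F) = 4*((-1 + 1/1)*F) = 4*((-1 + 1)*F) = 4*(0*F) = 4*0 = 0)
K(r, s) = r**2 (K(r, s) = r*r + 0*s = r**2 + 0 = r**2)
1684/K(-88 + v(1), 127) = 1684/((-88 + 2)**2) = 1684/((-86)**2) = 1684/7396 = 1684*(1/7396) = 421/1849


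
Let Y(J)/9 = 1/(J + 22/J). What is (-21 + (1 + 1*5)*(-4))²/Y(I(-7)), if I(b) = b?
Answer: -15975/7 ≈ -2282.1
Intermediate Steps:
Y(J) = 9/(J + 22/J)
(-21 + (1 + 1*5)*(-4))²/Y(I(-7)) = (-21 + (1 + 1*5)*(-4))²/((9*(-7)/(22 + (-7)²))) = (-21 + (1 + 5)*(-4))²/((9*(-7)/(22 + 49))) = (-21 + 6*(-4))²/((9*(-7)/71)) = (-21 - 24)²/((9*(-7)*(1/71))) = (-45)²/(-63/71) = 2025*(-71/63) = -15975/7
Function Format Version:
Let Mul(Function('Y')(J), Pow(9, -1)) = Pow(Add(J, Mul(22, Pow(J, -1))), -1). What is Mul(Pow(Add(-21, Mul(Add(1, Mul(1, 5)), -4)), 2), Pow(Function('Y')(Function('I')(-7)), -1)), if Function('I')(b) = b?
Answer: Rational(-15975, 7) ≈ -2282.1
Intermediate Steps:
Function('Y')(J) = Mul(9, Pow(Add(J, Mul(22, Pow(J, -1))), -1))
Mul(Pow(Add(-21, Mul(Add(1, Mul(1, 5)), -4)), 2), Pow(Function('Y')(Function('I')(-7)), -1)) = Mul(Pow(Add(-21, Mul(Add(1, Mul(1, 5)), -4)), 2), Pow(Mul(9, -7, Pow(Add(22, Pow(-7, 2)), -1)), -1)) = Mul(Pow(Add(-21, Mul(Add(1, 5), -4)), 2), Pow(Mul(9, -7, Pow(Add(22, 49), -1)), -1)) = Mul(Pow(Add(-21, Mul(6, -4)), 2), Pow(Mul(9, -7, Pow(71, -1)), -1)) = Mul(Pow(Add(-21, -24), 2), Pow(Mul(9, -7, Rational(1, 71)), -1)) = Mul(Pow(-45, 2), Pow(Rational(-63, 71), -1)) = Mul(2025, Rational(-71, 63)) = Rational(-15975, 7)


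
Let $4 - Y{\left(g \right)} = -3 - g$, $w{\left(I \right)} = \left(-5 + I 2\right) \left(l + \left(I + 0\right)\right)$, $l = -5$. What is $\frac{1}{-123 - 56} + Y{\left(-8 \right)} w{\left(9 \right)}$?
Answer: $- \frac{9309}{179} \approx -52.006$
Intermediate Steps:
$w{\left(I \right)} = \left(-5 + I\right) \left(-5 + 2 I\right)$ ($w{\left(I \right)} = \left(-5 + I 2\right) \left(-5 + \left(I + 0\right)\right) = \left(-5 + 2 I\right) \left(-5 + I\right) = \left(-5 + I\right) \left(-5 + 2 I\right)$)
$Y{\left(g \right)} = 7 + g$ ($Y{\left(g \right)} = 4 - \left(-3 - g\right) = 4 + \left(3 + g\right) = 7 + g$)
$\frac{1}{-123 - 56} + Y{\left(-8 \right)} w{\left(9 \right)} = \frac{1}{-123 - 56} + \left(7 - 8\right) \left(25 - 135 + 2 \cdot 9^{2}\right) = \frac{1}{-179} - \left(25 - 135 + 2 \cdot 81\right) = - \frac{1}{179} - \left(25 - 135 + 162\right) = - \frac{1}{179} - 52 = - \frac{9309}{179}$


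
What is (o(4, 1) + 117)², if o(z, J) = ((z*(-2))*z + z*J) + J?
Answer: 8100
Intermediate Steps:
o(z, J) = J - 2*z² + J*z (o(z, J) = ((-2*z)*z + J*z) + J = (-2*z² + J*z) + J = J - 2*z² + J*z)
(o(4, 1) + 117)² = ((1 - 2*4² + 1*4) + 117)² = ((1 - 2*16 + 4) + 117)² = ((1 - 32 + 4) + 117)² = (-27 + 117)² = 90² = 8100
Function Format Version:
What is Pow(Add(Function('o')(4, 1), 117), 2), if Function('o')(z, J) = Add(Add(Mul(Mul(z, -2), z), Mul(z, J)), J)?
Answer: 8100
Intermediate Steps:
Function('o')(z, J) = Add(J, Mul(-2, Pow(z, 2)), Mul(J, z)) (Function('o')(z, J) = Add(Add(Mul(Mul(-2, z), z), Mul(J, z)), J) = Add(Add(Mul(-2, Pow(z, 2)), Mul(J, z)), J) = Add(J, Mul(-2, Pow(z, 2)), Mul(J, z)))
Pow(Add(Function('o')(4, 1), 117), 2) = Pow(Add(Add(1, Mul(-2, Pow(4, 2)), Mul(1, 4)), 117), 2) = Pow(Add(Add(1, Mul(-2, 16), 4), 117), 2) = Pow(Add(Add(1, -32, 4), 117), 2) = Pow(Add(-27, 117), 2) = Pow(90, 2) = 8100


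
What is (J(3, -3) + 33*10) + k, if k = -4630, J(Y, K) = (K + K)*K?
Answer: -4282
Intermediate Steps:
J(Y, K) = 2*K**2 (J(Y, K) = (2*K)*K = 2*K**2)
(J(3, -3) + 33*10) + k = (2*(-3)**2 + 33*10) - 4630 = (2*9 + 330) - 4630 = (18 + 330) - 4630 = 348 - 4630 = -4282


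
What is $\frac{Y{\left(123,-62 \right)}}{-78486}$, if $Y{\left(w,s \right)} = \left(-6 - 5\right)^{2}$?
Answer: $- \frac{121}{78486} \approx -0.0015417$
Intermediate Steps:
$Y{\left(w,s \right)} = 121$ ($Y{\left(w,s \right)} = \left(-11\right)^{2} = 121$)
$\frac{Y{\left(123,-62 \right)}}{-78486} = \frac{121}{-78486} = 121 \left(- \frac{1}{78486}\right) = - \frac{121}{78486}$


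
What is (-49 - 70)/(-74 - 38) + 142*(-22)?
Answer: -49967/16 ≈ -3122.9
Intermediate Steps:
(-49 - 70)/(-74 - 38) + 142*(-22) = -119/(-112) - 3124 = -119*(-1/112) - 3124 = 17/16 - 3124 = -49967/16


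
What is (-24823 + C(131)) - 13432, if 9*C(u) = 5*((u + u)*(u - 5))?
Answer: -19915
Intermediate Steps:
C(u) = 10*u*(-5 + u)/9 (C(u) = (5*((u + u)*(u - 5)))/9 = (5*((2*u)*(-5 + u)))/9 = (5*(2*u*(-5 + u)))/9 = (10*u*(-5 + u))/9 = 10*u*(-5 + u)/9)
(-24823 + C(131)) - 13432 = (-24823 + (10/9)*131*(-5 + 131)) - 13432 = (-24823 + (10/9)*131*126) - 13432 = (-24823 + 18340) - 13432 = -6483 - 13432 = -19915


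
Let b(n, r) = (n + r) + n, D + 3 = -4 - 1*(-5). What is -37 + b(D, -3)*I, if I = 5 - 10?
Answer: -2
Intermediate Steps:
I = -5
D = -2 (D = -3 + (-4 - 1*(-5)) = -3 + (-4 + 5) = -3 + 1 = -2)
b(n, r) = r + 2*n
-37 + b(D, -3)*I = -37 + (-3 + 2*(-2))*(-5) = -37 + (-3 - 4)*(-5) = -37 - 7*(-5) = -37 + 35 = -2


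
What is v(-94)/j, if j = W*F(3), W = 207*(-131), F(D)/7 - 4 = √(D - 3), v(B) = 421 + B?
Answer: -109/253092 ≈ -0.00043067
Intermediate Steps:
F(D) = 28 + 7*√(-3 + D) (F(D) = 28 + 7*√(D - 3) = 28 + 7*√(-3 + D))
W = -27117
j = -759276 (j = -27117*(28 + 7*√(-3 + 3)) = -27117*(28 + 7*√0) = -27117*(28 + 7*0) = -27117*(28 + 0) = -27117*28 = -759276)
v(-94)/j = (421 - 94)/(-759276) = 327*(-1/759276) = -109/253092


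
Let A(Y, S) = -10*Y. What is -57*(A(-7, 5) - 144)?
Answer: 4218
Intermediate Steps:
-57*(A(-7, 5) - 144) = -57*(-10*(-7) - 144) = -57*(70 - 144) = -57*(-74) = 4218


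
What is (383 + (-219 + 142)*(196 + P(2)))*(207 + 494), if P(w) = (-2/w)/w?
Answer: -20568041/2 ≈ -1.0284e+7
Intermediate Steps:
P(w) = -2/w²
(383 + (-219 + 142)*(196 + P(2)))*(207 + 494) = (383 + (-219 + 142)*(196 - 2/2²))*(207 + 494) = (383 - 77*(196 - 2*¼))*701 = (383 - 77*(196 - ½))*701 = (383 - 77*391/2)*701 = (383 - 30107/2)*701 = -29341/2*701 = -20568041/2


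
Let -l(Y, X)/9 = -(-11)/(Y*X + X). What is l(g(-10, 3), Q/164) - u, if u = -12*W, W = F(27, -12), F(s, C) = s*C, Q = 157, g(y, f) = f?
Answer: -614475/157 ≈ -3913.9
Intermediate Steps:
F(s, C) = C*s
W = -324 (W = -12*27 = -324)
u = 3888 (u = -12*(-324) = 3888)
l(Y, X) = -99/(X + X*Y) (l(Y, X) = -(-99)*(-1/(Y*X + X)) = -(-99)*(-1/(X*Y + X)) = -(-99)*(-1/(X + X*Y)) = -99/(X + X*Y))
l(g(-10, 3), Q/164) - u = -99/((157/164)*(1 + 3)) - 1*3888 = -99/(157*(1/164)*4) - 3888 = -99*¼/157/164 - 3888 = -99*164/157*¼ - 3888 = -4059/157 - 3888 = -614475/157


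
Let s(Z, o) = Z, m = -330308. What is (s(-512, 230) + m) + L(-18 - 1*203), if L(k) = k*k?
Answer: -281979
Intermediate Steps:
L(k) = k²
(s(-512, 230) + m) + L(-18 - 1*203) = (-512 - 330308) + (-18 - 1*203)² = -330820 + (-18 - 203)² = -330820 + (-221)² = -330820 + 48841 = -281979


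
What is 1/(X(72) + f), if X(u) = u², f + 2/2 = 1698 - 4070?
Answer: 1/2811 ≈ 0.00035575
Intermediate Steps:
f = -2373 (f = -1 + (1698 - 4070) = -1 - 2372 = -2373)
1/(X(72) + f) = 1/(72² - 2373) = 1/(5184 - 2373) = 1/2811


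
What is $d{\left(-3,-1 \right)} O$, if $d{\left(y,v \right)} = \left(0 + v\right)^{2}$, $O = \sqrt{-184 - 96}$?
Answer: $2 i \sqrt{70} \approx 16.733 i$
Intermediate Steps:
$O = 2 i \sqrt{70}$ ($O = \sqrt{-280} = 2 i \sqrt{70} \approx 16.733 i$)
$d{\left(y,v \right)} = v^{2}$
$d{\left(-3,-1 \right)} O = \left(-1\right)^{2} \cdot 2 i \sqrt{70} = 1 \cdot 2 i \sqrt{70} = 2 i \sqrt{70}$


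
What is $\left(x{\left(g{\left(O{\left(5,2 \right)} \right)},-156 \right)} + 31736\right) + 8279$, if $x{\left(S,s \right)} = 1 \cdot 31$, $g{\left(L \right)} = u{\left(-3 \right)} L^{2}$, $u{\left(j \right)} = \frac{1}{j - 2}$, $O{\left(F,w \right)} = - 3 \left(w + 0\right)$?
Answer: $40046$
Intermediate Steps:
$O{\left(F,w \right)} = - 3 w$
$u{\left(j \right)} = \frac{1}{-2 + j}$
$g{\left(L \right)} = - \frac{L^{2}}{5}$ ($g{\left(L \right)} = \frac{L^{2}}{-2 - 3} = \frac{L^{2}}{-5} = - \frac{L^{2}}{5}$)
$x{\left(S,s \right)} = 31$
$\left(x{\left(g{\left(O{\left(5,2 \right)} \right)},-156 \right)} + 31736\right) + 8279 = \left(31 + 31736\right) + 8279 = 31767 + 8279 = 40046$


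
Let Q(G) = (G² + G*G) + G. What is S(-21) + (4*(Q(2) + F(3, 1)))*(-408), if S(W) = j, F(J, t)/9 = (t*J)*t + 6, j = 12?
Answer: -148500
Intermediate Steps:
Q(G) = G + 2*G² (Q(G) = (G² + G²) + G = 2*G² + G = G + 2*G²)
F(J, t) = 54 + 9*J*t² (F(J, t) = 9*((t*J)*t + 6) = 9*((J*t)*t + 6) = 9*(J*t² + 6) = 9*(6 + J*t²) = 54 + 9*J*t²)
S(W) = 12
S(-21) + (4*(Q(2) + F(3, 1)))*(-408) = 12 + (4*(2*(1 + 2*2) + (54 + 9*3*1²)))*(-408) = 12 + (4*(2*(1 + 4) + (54 + 9*3*1)))*(-408) = 12 + (4*(2*5 + (54 + 27)))*(-408) = 12 + (4*(10 + 81))*(-408) = 12 + (4*91)*(-408) = 12 + 364*(-408) = 12 - 148512 = -148500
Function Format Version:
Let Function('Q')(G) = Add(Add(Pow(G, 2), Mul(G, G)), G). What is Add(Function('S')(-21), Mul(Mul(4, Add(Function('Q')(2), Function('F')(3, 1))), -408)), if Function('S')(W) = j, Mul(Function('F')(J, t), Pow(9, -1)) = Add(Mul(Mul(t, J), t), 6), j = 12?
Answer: -148500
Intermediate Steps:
Function('Q')(G) = Add(G, Mul(2, Pow(G, 2))) (Function('Q')(G) = Add(Add(Pow(G, 2), Pow(G, 2)), G) = Add(Mul(2, Pow(G, 2)), G) = Add(G, Mul(2, Pow(G, 2))))
Function('F')(J, t) = Add(54, Mul(9, J, Pow(t, 2))) (Function('F')(J, t) = Mul(9, Add(Mul(Mul(t, J), t), 6)) = Mul(9, Add(Mul(Mul(J, t), t), 6)) = Mul(9, Add(Mul(J, Pow(t, 2)), 6)) = Mul(9, Add(6, Mul(J, Pow(t, 2)))) = Add(54, Mul(9, J, Pow(t, 2))))
Function('S')(W) = 12
Add(Function('S')(-21), Mul(Mul(4, Add(Function('Q')(2), Function('F')(3, 1))), -408)) = Add(12, Mul(Mul(4, Add(Mul(2, Add(1, Mul(2, 2))), Add(54, Mul(9, 3, Pow(1, 2))))), -408)) = Add(12, Mul(Mul(4, Add(Mul(2, Add(1, 4)), Add(54, Mul(9, 3, 1)))), -408)) = Add(12, Mul(Mul(4, Add(Mul(2, 5), Add(54, 27))), -408)) = Add(12, Mul(Mul(4, Add(10, 81)), -408)) = Add(12, Mul(Mul(4, 91), -408)) = Add(12, Mul(364, -408)) = Add(12, -148512) = -148500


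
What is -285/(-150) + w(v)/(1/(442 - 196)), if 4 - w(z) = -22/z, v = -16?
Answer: 12953/20 ≈ 647.65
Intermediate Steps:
w(z) = 4 + 22/z (w(z) = 4 - (-22)/z = 4 + 22/z)
-285/(-150) + w(v)/(1/(442 - 196)) = -285/(-150) + (4 + 22/(-16))/(1/(442 - 196)) = -285*(-1/150) + (4 + 22*(-1/16))/(1/246) = 19/10 + (4 - 11/8)/(1/246) = 19/10 + (21/8)*246 = 19/10 + 2583/4 = 12953/20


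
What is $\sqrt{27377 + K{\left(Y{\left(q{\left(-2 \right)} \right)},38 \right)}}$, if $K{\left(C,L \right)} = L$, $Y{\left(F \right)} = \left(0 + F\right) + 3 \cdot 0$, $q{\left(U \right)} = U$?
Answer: $\sqrt{27415} \approx 165.57$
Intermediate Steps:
$Y{\left(F \right)} = F$ ($Y{\left(F \right)} = F + 0 = F$)
$\sqrt{27377 + K{\left(Y{\left(q{\left(-2 \right)} \right)},38 \right)}} = \sqrt{27377 + 38} = \sqrt{27415}$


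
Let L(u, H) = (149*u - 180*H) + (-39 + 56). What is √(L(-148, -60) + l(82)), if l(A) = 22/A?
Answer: 4*I*√1180349/41 ≈ 105.99*I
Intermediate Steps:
L(u, H) = 17 - 180*H + 149*u (L(u, H) = (-180*H + 149*u) + 17 = 17 - 180*H + 149*u)
√(L(-148, -60) + l(82)) = √((17 - 180*(-60) + 149*(-148)) + 22/82) = √((17 + 10800 - 22052) + 22*(1/82)) = √(-11235 + 11/41) = √(-460624/41) = 4*I*√1180349/41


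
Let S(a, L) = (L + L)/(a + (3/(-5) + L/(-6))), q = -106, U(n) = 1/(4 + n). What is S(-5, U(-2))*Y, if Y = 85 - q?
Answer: -11460/341 ≈ -33.607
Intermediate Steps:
S(a, L) = 2*L/(-3/5 + a - L/6) (S(a, L) = (2*L)/(a + (3*(-1/5) + L*(-1/6))) = (2*L)/(a + (-3/5 - L/6)) = (2*L)/(-3/5 + a - L/6) = 2*L/(-3/5 + a - L/6))
Y = 191 (Y = 85 - 1*(-106) = 85 + 106 = 191)
S(-5, U(-2))*Y = (60/((4 - 2)*(-18 - 5/(4 - 2) + 30*(-5))))*191 = (60/(2*(-18 - 5/2 - 150)))*191 = (60*(1/2)/(-18 - 5*1/2 - 150))*191 = (60*(1/2)/(-18 - 5/2 - 150))*191 = (60*(1/2)/(-341/2))*191 = (60*(1/2)*(-2/341))*191 = -60/341*191 = -11460/341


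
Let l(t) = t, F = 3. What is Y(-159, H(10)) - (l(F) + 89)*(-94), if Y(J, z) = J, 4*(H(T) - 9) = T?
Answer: 8489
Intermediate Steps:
H(T) = 9 + T/4
Y(-159, H(10)) - (l(F) + 89)*(-94) = -159 - (3 + 89)*(-94) = -159 - 92*(-94) = -159 - 1*(-8648) = -159 + 8648 = 8489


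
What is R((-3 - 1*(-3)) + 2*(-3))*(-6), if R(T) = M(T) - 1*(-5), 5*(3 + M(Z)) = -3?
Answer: -42/5 ≈ -8.4000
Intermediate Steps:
M(Z) = -18/5 (M(Z) = -3 + (1/5)*(-3) = -3 - 3/5 = -18/5)
R(T) = 7/5 (R(T) = -18/5 - 1*(-5) = -18/5 + 5 = 7/5)
R((-3 - 1*(-3)) + 2*(-3))*(-6) = (7/5)*(-6) = -42/5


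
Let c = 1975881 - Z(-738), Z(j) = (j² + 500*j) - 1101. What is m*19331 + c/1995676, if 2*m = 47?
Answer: 226648625276/498919 ≈ 4.5428e+5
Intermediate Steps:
m = 47/2 (m = (½)*47 = 47/2 ≈ 23.500)
Z(j) = -1101 + j² + 500*j
c = 1801338 (c = 1975881 - (-1101 + (-738)² + 500*(-738)) = 1975881 - (-1101 + 544644 - 369000) = 1975881 - 1*174543 = 1975881 - 174543 = 1801338)
m*19331 + c/1995676 = (47/2)*19331 + 1801338/1995676 = 908557/2 + 1801338*(1/1995676) = 908557/2 + 900669/997838 = 226648625276/498919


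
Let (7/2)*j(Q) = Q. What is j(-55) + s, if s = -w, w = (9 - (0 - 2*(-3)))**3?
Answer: -299/7 ≈ -42.714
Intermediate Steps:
j(Q) = 2*Q/7
w = 27 (w = (9 - (0 + 6))**3 = (9 - 1*6)**3 = (9 - 6)**3 = 3**3 = 27)
s = -27 (s = -1*27 = -27)
j(-55) + s = (2/7)*(-55) - 27 = -110/7 - 27 = -299/7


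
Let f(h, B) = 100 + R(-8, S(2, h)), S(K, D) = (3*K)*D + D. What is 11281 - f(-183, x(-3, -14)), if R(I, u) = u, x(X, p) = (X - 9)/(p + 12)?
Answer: 12462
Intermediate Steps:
S(K, D) = D + 3*D*K (S(K, D) = 3*D*K + D = D + 3*D*K)
x(X, p) = (-9 + X)/(12 + p)
f(h, B) = 100 + 7*h (f(h, B) = 100 + h*(1 + 3*2) = 100 + h*(1 + 6) = 100 + h*7 = 100 + 7*h)
11281 - f(-183, x(-3, -14)) = 11281 - (100 + 7*(-183)) = 11281 - (100 - 1281) = 11281 - 1*(-1181) = 11281 + 1181 = 12462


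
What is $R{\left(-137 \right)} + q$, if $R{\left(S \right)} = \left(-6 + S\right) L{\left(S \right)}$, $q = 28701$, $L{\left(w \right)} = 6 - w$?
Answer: $8252$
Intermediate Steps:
$R{\left(S \right)} = \left(-6 + S\right) \left(6 - S\right)$
$R{\left(-137 \right)} + q = - \left(-6 - 137\right)^{2} + 28701 = - \left(-143\right)^{2} + 28701 = \left(-1\right) 20449 + 28701 = -20449 + 28701 = 8252$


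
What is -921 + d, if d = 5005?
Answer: 4084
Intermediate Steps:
-921 + d = -921 + 5005 = 4084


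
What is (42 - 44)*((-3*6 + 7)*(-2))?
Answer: -44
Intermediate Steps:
(42 - 44)*((-3*6 + 7)*(-2)) = -2*(-18 + 7)*(-2) = -(-22)*(-2) = -2*22 = -44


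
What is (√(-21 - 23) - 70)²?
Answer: 4856 - 280*I*√11 ≈ 4856.0 - 928.66*I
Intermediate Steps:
(√(-21 - 23) - 70)² = (√(-44) - 70)² = (2*I*√11 - 70)² = (-70 + 2*I*√11)²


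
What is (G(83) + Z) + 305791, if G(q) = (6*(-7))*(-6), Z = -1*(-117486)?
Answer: 423529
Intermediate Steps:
Z = 117486
G(q) = 252 (G(q) = -42*(-6) = 252)
(G(83) + Z) + 305791 = (252 + 117486) + 305791 = 117738 + 305791 = 423529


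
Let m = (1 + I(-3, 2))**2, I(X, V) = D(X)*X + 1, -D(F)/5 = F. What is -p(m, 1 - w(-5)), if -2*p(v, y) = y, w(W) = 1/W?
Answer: 3/5 ≈ 0.60000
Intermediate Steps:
D(F) = -5*F
I(X, V) = 1 - 5*X**2 (I(X, V) = (-5*X)*X + 1 = -5*X**2 + 1 = 1 - 5*X**2)
m = 1849 (m = (1 + (1 - 5*(-3)**2))**2 = (1 + (1 - 5*9))**2 = (1 + (1 - 45))**2 = (1 - 44)**2 = (-43)**2 = 1849)
p(v, y) = -y/2
-p(m, 1 - w(-5)) = -(-1)*(1 - 1/(-5))/2 = -(-1)*(1 - 1*(-1/5))/2 = -(-1)*(1 + 1/5)/2 = -(-1)*6/(2*5) = -1*(-3/5) = 3/5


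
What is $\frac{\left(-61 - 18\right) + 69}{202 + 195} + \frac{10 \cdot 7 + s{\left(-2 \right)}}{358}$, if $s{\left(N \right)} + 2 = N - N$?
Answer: $\frac{11708}{71063} \approx 0.16476$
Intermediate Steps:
$s{\left(N \right)} = -2$ ($s{\left(N \right)} = -2 + \left(N - N\right) = -2 + 0 = -2$)
$\frac{\left(-61 - 18\right) + 69}{202 + 195} + \frac{10 \cdot 7 + s{\left(-2 \right)}}{358} = \frac{\left(-61 - 18\right) + 69}{202 + 195} + \frac{10 \cdot 7 - 2}{358} = \frac{-79 + 69}{397} + \left(70 - 2\right) \frac{1}{358} = \left(-10\right) \frac{1}{397} + 68 \cdot \frac{1}{358} = - \frac{10}{397} + \frac{34}{179} = \frac{11708}{71063}$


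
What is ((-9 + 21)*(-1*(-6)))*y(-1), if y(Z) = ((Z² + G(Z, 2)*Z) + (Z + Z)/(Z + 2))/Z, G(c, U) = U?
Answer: 216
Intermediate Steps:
y(Z) = (Z² + 2*Z + 2*Z/(2 + Z))/Z (y(Z) = ((Z² + 2*Z) + (Z + Z)/(Z + 2))/Z = ((Z² + 2*Z) + (2*Z)/(2 + Z))/Z = ((Z² + 2*Z) + 2*Z/(2 + Z))/Z = (Z² + 2*Z + 2*Z/(2 + Z))/Z)
((-9 + 21)*(-1*(-6)))*y(-1) = ((-9 + 21)*(-1*(-6)))*((6 + (-1)² + 4*(-1))/(2 - 1)) = (12*6)*((6 + 1 - 4)/1) = 72*(1*3) = 72*3 = 216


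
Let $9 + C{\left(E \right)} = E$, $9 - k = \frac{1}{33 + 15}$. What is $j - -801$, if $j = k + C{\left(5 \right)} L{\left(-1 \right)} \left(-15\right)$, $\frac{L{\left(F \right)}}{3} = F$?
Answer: $\frac{30239}{48} \approx 629.98$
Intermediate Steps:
$k = \frac{431}{48}$ ($k = 9 - \frac{1}{33 + 15} = 9 - \frac{1}{48} = \frac{431}{48} \approx 8.9792$)
$L{\left(F \right)} = 3 F$
$C{\left(E \right)} = -9 + E$
$j = - \frac{8209}{48}$ ($j = \frac{431}{48} + \left(-9 + 5\right) 3 \left(-1\right) \left(-15\right) = \frac{431}{48} + \left(-4\right) \left(-3\right) \left(-15\right) = \frac{431}{48} + 12 \left(-15\right) = \frac{431}{48} - 180 = - \frac{8209}{48} \approx -171.02$)
$j - -801 = - \frac{8209}{48} - -801 = - \frac{8209}{48} + 801 = \frac{30239}{48}$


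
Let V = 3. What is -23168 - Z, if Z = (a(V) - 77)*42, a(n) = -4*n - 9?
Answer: -19052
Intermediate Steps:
a(n) = -9 - 4*n
Z = -4116 (Z = ((-9 - 4*3) - 77)*42 = ((-9 - 12) - 77)*42 = (-21 - 77)*42 = -98*42 = -4116)
-23168 - Z = -23168 - 1*(-4116) = -23168 + 4116 = -19052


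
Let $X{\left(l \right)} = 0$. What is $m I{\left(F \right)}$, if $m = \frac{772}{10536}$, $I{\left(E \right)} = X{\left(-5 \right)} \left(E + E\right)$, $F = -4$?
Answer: $0$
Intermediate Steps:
$I{\left(E \right)} = 0$ ($I{\left(E \right)} = 0 \left(E + E\right) = 0 \cdot 2 E = 0$)
$m = \frac{193}{2634}$ ($m = 772 \cdot \frac{1}{10536} = \frac{193}{2634} \approx 0.073273$)
$m I{\left(F \right)} = \frac{193}{2634} \cdot 0 = 0$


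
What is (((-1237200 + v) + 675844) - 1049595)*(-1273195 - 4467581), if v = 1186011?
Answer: 2439485353440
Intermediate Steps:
(((-1237200 + v) + 675844) - 1049595)*(-1273195 - 4467581) = (((-1237200 + 1186011) + 675844) - 1049595)*(-1273195 - 4467581) = ((-51189 + 675844) - 1049595)*(-5740776) = (624655 - 1049595)*(-5740776) = -424940*(-5740776) = 2439485353440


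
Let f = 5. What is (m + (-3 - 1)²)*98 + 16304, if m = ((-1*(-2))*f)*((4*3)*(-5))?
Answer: -40928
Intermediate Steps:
m = -600 (m = (-1*(-2)*5)*((4*3)*(-5)) = (2*5)*(12*(-5)) = 10*(-60) = -600)
(m + (-3 - 1)²)*98 + 16304 = (-600 + (-3 - 1)²)*98 + 16304 = (-600 + (-4)²)*98 + 16304 = (-600 + 16)*98 + 16304 = -584*98 + 16304 = -57232 + 16304 = -40928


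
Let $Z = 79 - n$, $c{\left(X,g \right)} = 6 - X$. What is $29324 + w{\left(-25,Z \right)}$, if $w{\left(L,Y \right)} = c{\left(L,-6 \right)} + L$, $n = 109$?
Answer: $29330$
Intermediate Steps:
$Z = -30$ ($Z = 79 - 109 = -30$)
$w{\left(L,Y \right)} = 6$ ($w{\left(L,Y \right)} = \left(6 - L\right) + L = 6$)
$29324 + w{\left(-25,Z \right)} = 29324 + 6 = 29330$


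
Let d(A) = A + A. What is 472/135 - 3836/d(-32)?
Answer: 137017/2160 ≈ 63.434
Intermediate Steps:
d(A) = 2*A
472/135 - 3836/d(-32) = 472/135 - 3836/(2*(-32)) = 472*(1/135) - 3836/(-64) = 472/135 - 3836*(-1/64) = 472/135 + 959/16 = 137017/2160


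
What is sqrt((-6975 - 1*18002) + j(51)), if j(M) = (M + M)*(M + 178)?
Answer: I*sqrt(1619) ≈ 40.237*I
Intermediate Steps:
j(M) = 2*M*(178 + M) (j(M) = (2*M)*(178 + M) = 2*M*(178 + M))
sqrt((-6975 - 1*18002) + j(51)) = sqrt((-6975 - 1*18002) + 2*51*(178 + 51)) = sqrt((-6975 - 18002) + 2*51*229) = sqrt(-24977 + 23358) = sqrt(-1619) = I*sqrt(1619)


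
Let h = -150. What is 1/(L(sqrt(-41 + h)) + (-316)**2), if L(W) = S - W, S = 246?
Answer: 100102/10020410595 + I*sqrt(191)/10020410595 ≈ 9.9898e-6 + 1.3792e-9*I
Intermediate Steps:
L(W) = 246 - W
1/(L(sqrt(-41 + h)) + (-316)**2) = 1/((246 - sqrt(-41 - 150)) + (-316)**2) = 1/((246 - sqrt(-191)) + 99856) = 1/((246 - I*sqrt(191)) + 99856) = 1/(100102 - I*sqrt(191))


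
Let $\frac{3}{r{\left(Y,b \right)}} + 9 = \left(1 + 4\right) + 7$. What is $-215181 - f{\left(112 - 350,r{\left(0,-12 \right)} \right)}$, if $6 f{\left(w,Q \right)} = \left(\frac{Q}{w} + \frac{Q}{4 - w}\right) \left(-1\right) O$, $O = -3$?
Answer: $- \frac{6196782437}{28798} \approx -2.1518 \cdot 10^{5}$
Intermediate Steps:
$r{\left(Y,b \right)} = 1$ ($r{\left(Y,b \right)} = \frac{3}{-9 + \left(\left(1 + 4\right) + 7\right)} = \frac{3}{-9 + \left(5 + 7\right)} = \frac{3}{-9 + 12} = \frac{3}{3} = 3 \cdot \frac{1}{3} = 1$)
$f{\left(w,Q \right)} = \frac{Q}{2 w} + \frac{Q}{2 \left(4 - w\right)}$ ($f{\left(w,Q \right)} = \frac{\left(\frac{Q}{w} + \frac{Q}{4 - w}\right) \left(-1\right) \left(-3\right)}{6} = \frac{\left(- \frac{Q}{w} - \frac{Q}{4 - w}\right) \left(-3\right)}{6} = \frac{\frac{3 Q}{w} + \frac{3 Q}{4 - w}}{6} = \frac{Q}{2 w} + \frac{Q}{2 \left(4 - w\right)}$)
$-215181 - f{\left(112 - 350,r{\left(0,-12 \right)} \right)} = -215181 - \left(-2\right) 1 \frac{1}{112 - 350} \frac{1}{-4 + \left(112 - 350\right)} = -215181 - \left(-2\right) 1 \frac{1}{-238} \frac{1}{-4 - 238} = -215181 - \left(-2\right) 1 \left(- \frac{1}{238}\right) \frac{1}{-242} = -215181 - \left(-2\right) 1 \left(- \frac{1}{238}\right) \left(- \frac{1}{242}\right) = -215181 - - \frac{1}{28798} = -215181 + \frac{1}{28798} = - \frac{6196782437}{28798}$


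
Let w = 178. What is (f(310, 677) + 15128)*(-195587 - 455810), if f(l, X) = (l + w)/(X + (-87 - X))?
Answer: -857009160256/87 ≈ -9.8507e+9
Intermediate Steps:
f(l, X) = -178/87 - l/87 (f(l, X) = (l + 178)/(X + (-87 - X)) = (178 + l)/(-87) = (178 + l)*(-1/87) = -178/87 - l/87)
(f(310, 677) + 15128)*(-195587 - 455810) = ((-178/87 - 1/87*310) + 15128)*(-195587 - 455810) = ((-178/87 - 310/87) + 15128)*(-651397) = (-488/87 + 15128)*(-651397) = (1315648/87)*(-651397) = -857009160256/87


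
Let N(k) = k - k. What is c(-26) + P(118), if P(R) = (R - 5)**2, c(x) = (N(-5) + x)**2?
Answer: 13445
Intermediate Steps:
N(k) = 0
c(x) = x**2 (c(x) = (0 + x)**2 = x**2)
P(R) = (-5 + R)**2
c(-26) + P(118) = (-26)**2 + (-5 + 118)**2 = 676 + 113**2 = 676 + 12769 = 13445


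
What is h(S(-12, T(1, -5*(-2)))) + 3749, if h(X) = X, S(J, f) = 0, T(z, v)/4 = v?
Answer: 3749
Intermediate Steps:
T(z, v) = 4*v
h(S(-12, T(1, -5*(-2)))) + 3749 = 0 + 3749 = 3749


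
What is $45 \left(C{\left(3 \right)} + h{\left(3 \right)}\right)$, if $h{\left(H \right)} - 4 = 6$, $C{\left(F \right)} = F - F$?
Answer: $450$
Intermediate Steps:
$C{\left(F \right)} = 0$
$h{\left(H \right)} = 10$ ($h{\left(H \right)} = 4 + 6 = 10$)
$45 \left(C{\left(3 \right)} + h{\left(3 \right)}\right) = 45 \left(0 + 10\right) = 45 \cdot 10 = 450$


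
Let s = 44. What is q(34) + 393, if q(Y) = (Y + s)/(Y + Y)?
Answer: 13401/34 ≈ 394.15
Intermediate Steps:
q(Y) = (44 + Y)/(2*Y) (q(Y) = (Y + 44)/(Y + Y) = (44 + Y)/((2*Y)) = (44 + Y)*(1/(2*Y)) = (44 + Y)/(2*Y))
q(34) + 393 = (½)*(44 + 34)/34 + 393 = (½)*(1/34)*78 + 393 = 39/34 + 393 = 13401/34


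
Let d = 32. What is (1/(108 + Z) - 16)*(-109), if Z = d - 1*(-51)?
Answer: 332995/191 ≈ 1743.4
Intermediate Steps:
Z = 83 (Z = 32 - 1*(-51) = 32 + 51 = 83)
(1/(108 + Z) - 16)*(-109) = (1/(108 + 83) - 16)*(-109) = (1/191 - 16)*(-109) = -3055/191*(-109) = 332995/191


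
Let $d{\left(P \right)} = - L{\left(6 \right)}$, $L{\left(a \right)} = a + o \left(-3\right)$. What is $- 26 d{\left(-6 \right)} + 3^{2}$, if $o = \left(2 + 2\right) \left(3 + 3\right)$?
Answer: $-1707$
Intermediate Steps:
$o = 24$ ($o = 4 \cdot 6 = 24$)
$L{\left(a \right)} = -72 + a$ ($L{\left(a \right)} = a + 24 \left(-3\right) = a - 72 = -72 + a$)
$d{\left(P \right)} = 66$ ($d{\left(P \right)} = - (-72 + 6) = \left(-1\right) \left(-66\right) = 66$)
$- 26 d{\left(-6 \right)} + 3^{2} = \left(-26\right) 66 + 3^{2} = -1716 + 9 = -1707$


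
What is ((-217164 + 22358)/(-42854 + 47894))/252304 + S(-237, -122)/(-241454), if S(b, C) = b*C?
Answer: -9203607670541/76758960620160 ≈ -0.11990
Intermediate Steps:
S(b, C) = C*b
((-217164 + 22358)/(-42854 + 47894))/252304 + S(-237, -122)/(-241454) = ((-217164 + 22358)/(-42854 + 47894))/252304 - 122*(-237)/(-241454) = -194806/5040*(1/252304) + 28914*(-1/241454) = -194806*1/5040*(1/252304) - 14457/120727 = -97403/2520*1/252304 - 14457/120727 = -97403/635806080 - 14457/120727 = -9203607670541/76758960620160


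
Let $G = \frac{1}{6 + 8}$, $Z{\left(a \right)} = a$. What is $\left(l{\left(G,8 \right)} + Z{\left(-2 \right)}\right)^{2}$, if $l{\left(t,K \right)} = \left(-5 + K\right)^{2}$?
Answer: $49$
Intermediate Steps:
$G = \frac{1}{14} \approx 0.071429$
$\left(l{\left(G,8 \right)} + Z{\left(-2 \right)}\right)^{2} = \left(\left(-5 + 8\right)^{2} - 2\right)^{2} = \left(3^{2} - 2\right)^{2} = \left(9 - 2\right)^{2} = 7^{2} = 49$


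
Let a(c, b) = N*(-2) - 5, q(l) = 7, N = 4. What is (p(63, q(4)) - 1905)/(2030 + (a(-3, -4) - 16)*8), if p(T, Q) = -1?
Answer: -953/899 ≈ -1.0601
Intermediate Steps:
a(c, b) = -13 (a(c, b) = 4*(-2) - 5 = -8 - 5 = -13)
(p(63, q(4)) - 1905)/(2030 + (a(-3, -4) - 16)*8) = (-1 - 1905)/(2030 + (-13 - 16)*8) = -1906/(2030 - 29*8) = -1906/(2030 - 232) = -1906/1798 = -1906*1/1798 = -953/899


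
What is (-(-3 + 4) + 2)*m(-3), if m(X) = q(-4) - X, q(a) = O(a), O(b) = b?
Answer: -1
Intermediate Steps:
q(a) = a
m(X) = -4 - X
(-(-3 + 4) + 2)*m(-3) = (-(-3 + 4) + 2)*(-4 - 1*(-3)) = (-1*1 + 2)*(-4 + 3) = (-1 + 2)*(-1) = 1*(-1) = -1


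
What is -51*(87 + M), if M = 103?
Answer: -9690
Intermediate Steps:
-51*(87 + M) = -51*(87 + 103) = -51*190 = -9690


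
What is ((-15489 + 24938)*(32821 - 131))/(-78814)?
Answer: -154443905/39407 ≈ -3919.2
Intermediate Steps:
((-15489 + 24938)*(32821 - 131))/(-78814) = (9449*32690)*(-1/78814) = 308887810*(-1/78814) = -154443905/39407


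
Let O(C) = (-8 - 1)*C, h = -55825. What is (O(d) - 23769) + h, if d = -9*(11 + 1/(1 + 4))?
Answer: -393434/5 ≈ -78687.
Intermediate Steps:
d = -504/5 (d = -9*(11 + 1/5) = -9*(11 + ⅕) = -9*56/5 = -504/5 ≈ -100.80)
O(C) = -9*C
(O(d) - 23769) + h = (-9*(-504/5) - 23769) - 55825 = (4536/5 - 23769) - 55825 = -114309/5 - 55825 = -393434/5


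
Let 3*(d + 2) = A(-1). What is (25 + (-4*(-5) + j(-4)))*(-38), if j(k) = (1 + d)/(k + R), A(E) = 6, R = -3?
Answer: -11932/7 ≈ -1704.6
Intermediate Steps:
d = 0 (d = -2 + (⅓)*6 = -2 + 2 = 0)
j(k) = 1/(-3 + k) (j(k) = (1 + 0)/(k - 3) = 1/(-3 + k))
(25 + (-4*(-5) + j(-4)))*(-38) = (25 + (-4*(-5) + 1/(-3 - 4)))*(-38) = (25 + (20 + 1/(-7)))*(-38) = (25 + (20 - ⅐))*(-38) = (25 + 139/7)*(-38) = (314/7)*(-38) = -11932/7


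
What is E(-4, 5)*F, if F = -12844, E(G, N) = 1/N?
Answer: -12844/5 ≈ -2568.8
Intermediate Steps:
E(-4, 5)*F = -12844/5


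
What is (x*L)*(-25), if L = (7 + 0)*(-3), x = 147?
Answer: 77175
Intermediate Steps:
L = -21 (L = 7*(-3) = -21)
(x*L)*(-25) = (147*(-21))*(-25) = -3087*(-25) = 77175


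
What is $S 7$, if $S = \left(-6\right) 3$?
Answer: $-126$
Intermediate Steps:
$S = -18$
$S 7 = \left(-18\right) 7 = -126$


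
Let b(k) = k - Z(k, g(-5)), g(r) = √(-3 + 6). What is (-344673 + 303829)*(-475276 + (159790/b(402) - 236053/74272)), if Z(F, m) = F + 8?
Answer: 375595557627335/18568 ≈ 2.0228e+10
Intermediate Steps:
g(r) = √3
Z(F, m) = 8 + F
b(k) = -8 (b(k) = k - (8 + k) = k + (-8 - k) = -8)
(-344673 + 303829)*(-475276 + (159790/b(402) - 236053/74272)) = (-344673 + 303829)*(-475276 + (159790/(-8) - 236053/74272)) = -40844*(-475276 + (159790*(-⅛) - 236053*1/74272)) = -40844*(-475276 + (-79895/4 - 236053/74272)) = -40844*(-475276 - 1483726413/74272) = -40844*(-36783425485/74272) = 375595557627335/18568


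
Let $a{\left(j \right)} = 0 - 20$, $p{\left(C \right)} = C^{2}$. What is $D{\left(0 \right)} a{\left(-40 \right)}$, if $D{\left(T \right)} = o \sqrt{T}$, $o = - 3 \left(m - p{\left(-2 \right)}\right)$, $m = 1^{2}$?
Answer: $0$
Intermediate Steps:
$m = 1$
$a{\left(j \right)} = -20$ ($a{\left(j \right)} = 0 - 20 = -20$)
$o = 9$ ($o = - 3 \left(1 - \left(-2\right)^{2}\right) = - 3 \left(1 - 4\right) = \left(-3\right) \left(-3\right) = 9$)
$D{\left(T \right)} = 9 \sqrt{T}$
$D{\left(0 \right)} a{\left(-40 \right)} = 9 \sqrt{0} \left(-20\right) = 9 \cdot 0 \left(-20\right) = 0 \left(-20\right) = 0$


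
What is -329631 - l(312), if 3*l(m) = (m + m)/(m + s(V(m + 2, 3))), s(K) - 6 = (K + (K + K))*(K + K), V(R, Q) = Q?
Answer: -30655735/93 ≈ -3.2963e+5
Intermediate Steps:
s(K) = 6 + 6*K² (s(K) = 6 + (K + (K + K))*(K + K) = 6 + (K + 2*K)*(2*K) = 6 + (3*K)*(2*K) = 6 + 6*K²)
l(m) = 2*m/(3*(60 + m)) (l(m) = ((m + m)/(m + (6 + 6*3²)))/3 = ((2*m)/(m + (6 + 6*9)))/3 = ((2*m)/(m + (6 + 54)))/3 = ((2*m)/(m + 60))/3 = ((2*m)/(60 + m))/3 = (2*m/(60 + m))/3 = 2*m/(3*(60 + m)))
-329631 - l(312) = -329631 - 2*312/(3*(60 + 312)) = -329631 - 2*312/(3*372) = -329631 - 1*52/93 = -329631 - 52/93 = -30655735/93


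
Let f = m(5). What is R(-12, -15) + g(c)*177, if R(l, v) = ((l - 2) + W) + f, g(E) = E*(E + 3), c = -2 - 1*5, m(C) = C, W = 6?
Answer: 4953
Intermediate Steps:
f = 5
c = -7 (c = -2 - 5 = -7)
g(E) = E*(3 + E)
R(l, v) = 9 + l (R(l, v) = ((l - 2) + 6) + 5 = ((-2 + l) + 6) + 5 = (4 + l) + 5 = 9 + l)
R(-12, -15) + g(c)*177 = (9 - 12) - 7*(3 - 7)*177 = -3 - 7*(-4)*177 = -3 + 28*177 = -3 + 4956 = 4953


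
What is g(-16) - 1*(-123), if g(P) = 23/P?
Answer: 1945/16 ≈ 121.56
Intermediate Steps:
g(-16) - 1*(-123) = 23/(-16) - 1*(-123) = 23*(-1/16) + 123 = -23/16 + 123 = 1945/16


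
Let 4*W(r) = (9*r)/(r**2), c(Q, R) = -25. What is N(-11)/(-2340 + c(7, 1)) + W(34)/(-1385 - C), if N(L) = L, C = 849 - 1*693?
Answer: 207641/45058840 ≈ 0.0046082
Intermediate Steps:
C = 156 (C = 849 - 693 = 156)
W(r) = 9/(4*r) (W(r) = ((9*r)/(r**2))/4 = ((9*r)/r**2)/4 = (9/r)/4 = 9/(4*r))
N(-11)/(-2340 + c(7, 1)) + W(34)/(-1385 - C) = -11/(-2340 - 25) + ((9/4)/34)/(-1385 - 1*156) = -11/(-2365) + ((9/4)*(1/34))/(-1385 - 156) = -11*(-1/2365) + (9/136)/(-1541) = 1/215 + (9/136)*(-1/1541) = 1/215 - 9/209576 = 207641/45058840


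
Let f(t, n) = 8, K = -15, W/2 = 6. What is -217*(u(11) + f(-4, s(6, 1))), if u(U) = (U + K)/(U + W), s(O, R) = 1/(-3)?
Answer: -39060/23 ≈ -1698.3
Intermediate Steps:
s(O, R) = -1/3
W = 12 (W = 2*6 = 12)
u(U) = (-15 + U)/(12 + U) (u(U) = (U - 15)/(U + 12) = (-15 + U)/(12 + U))
-217*(u(11) + f(-4, s(6, 1))) = -217*((-15 + 11)/(12 + 11) + 8) = -217*(-4/23 + 8) = -217*180/23 = -39060/23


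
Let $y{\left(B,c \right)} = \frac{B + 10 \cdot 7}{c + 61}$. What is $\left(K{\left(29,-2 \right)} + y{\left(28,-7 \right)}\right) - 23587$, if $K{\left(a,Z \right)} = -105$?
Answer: $- \frac{639635}{27} \approx -23690.0$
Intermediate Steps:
$y{\left(B,c \right)} = \frac{70 + B}{61 + c}$ ($y{\left(B,c \right)} = \frac{B + 70}{61 + c} = \frac{70 + B}{61 + c}$)
$\left(K{\left(29,-2 \right)} + y{\left(28,-7 \right)}\right) - 23587 = \left(-105 + \frac{70 + 28}{61 - 7}\right) - 23587 = \left(-105 + \frac{1}{54} \cdot 98\right) - 23587 = \left(-105 + \frac{49}{27}\right) - 23587 = - \frac{2786}{27} - 23587 = - \frac{639635}{27}$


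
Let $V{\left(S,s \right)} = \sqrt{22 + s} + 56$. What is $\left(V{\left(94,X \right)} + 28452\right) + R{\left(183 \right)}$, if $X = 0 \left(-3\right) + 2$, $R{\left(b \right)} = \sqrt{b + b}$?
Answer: $28508 + \sqrt{366} + 2 \sqrt{6} \approx 28532.0$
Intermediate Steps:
$R{\left(b \right)} = \sqrt{2} \sqrt{b}$ ($R{\left(b \right)} = \sqrt{2 b} = \sqrt{2} \sqrt{b}$)
$X = 2$ ($X = 0 + 2 = 2$)
$V{\left(S,s \right)} = 56 + \sqrt{22 + s}$
$\left(V{\left(94,X \right)} + 28452\right) + R{\left(183 \right)} = \left(\left(56 + \sqrt{22 + 2}\right) + 28452\right) + \sqrt{2} \sqrt{183} = \left(\left(56 + \sqrt{24}\right) + 28452\right) + \sqrt{366} = \left(\left(56 + 2 \sqrt{6}\right) + 28452\right) + \sqrt{366} = \left(28508 + 2 \sqrt{6}\right) + \sqrt{366} = 28508 + \sqrt{366} + 2 \sqrt{6}$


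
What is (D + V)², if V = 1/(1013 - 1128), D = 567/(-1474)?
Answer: 4446089041/28733640100 ≈ 0.15473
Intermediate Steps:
D = -567/1474 (D = 567*(-1/1474) = -567/1474 ≈ -0.38467)
V = -1/115 (V = 1/(-115) = -1/115 ≈ -0.0086956)
(D + V)² = (-567/1474 - 1/115)² = (-66679/169510)² = 4446089041/28733640100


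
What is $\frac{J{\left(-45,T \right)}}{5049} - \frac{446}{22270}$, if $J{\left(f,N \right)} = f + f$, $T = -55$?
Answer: $- \frac{13909}{367455} \approx -0.037852$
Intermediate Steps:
$J{\left(f,N \right)} = 2 f$
$\frac{J{\left(-45,T \right)}}{5049} - \frac{446}{22270} = \frac{2 \left(-45\right)}{5049} - \frac{446}{22270} = \left(-90\right) \frac{1}{5049} - \frac{223}{11135} = - \frac{10}{561} - \frac{223}{11135} = - \frac{13909}{367455}$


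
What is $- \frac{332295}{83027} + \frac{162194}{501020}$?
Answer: $- \frac{76509979831}{20799093770} \approx -3.6785$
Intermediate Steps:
$- \frac{332295}{83027} + \frac{162194}{501020} = \left(-332295\right) \frac{1}{83027} + 162194 \cdot \frac{1}{501020} = - \frac{332295}{83027} + \frac{81097}{250510} = - \frac{76509979831}{20799093770}$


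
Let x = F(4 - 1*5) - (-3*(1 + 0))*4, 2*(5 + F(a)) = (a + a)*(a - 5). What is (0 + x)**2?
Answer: 169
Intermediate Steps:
F(a) = -5 + a*(-5 + a) (F(a) = -5 + ((a + a)*(a - 5))/2 = -5 + ((2*a)*(-5 + a))/2 = -5 + (2*a*(-5 + a))/2 = -5 + a*(-5 + a))
x = 13 (x = (-5 + (4 - 1*5)**2 - 5*(4 - 1*5)) - (-3*(1 + 0))*4 = (-5 + (4 - 5)**2 - 5*(4 - 5)) - (-3*1)*4 = (-5 + (-1)**2 - 5*(-1)) - (-3)*4 = (-5 + 1 + 5) - 1*(-12) = 1 + 12 = 13)
(0 + x)**2 = (0 + 13)**2 = 13**2 = 169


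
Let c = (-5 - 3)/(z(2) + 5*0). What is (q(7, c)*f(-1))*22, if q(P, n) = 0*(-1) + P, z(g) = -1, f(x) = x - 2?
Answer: -462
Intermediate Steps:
f(x) = -2 + x
c = 8 (c = (-5 - 3)/(-1 + 5*0) = -8/(-1 + 0) = -8/(-1) = -8*(-1) = 8)
q(P, n) = P (q(P, n) = 0 + P = P)
(q(7, c)*f(-1))*22 = (7*(-2 - 1))*22 = (7*(-3))*22 = -21*22 = -462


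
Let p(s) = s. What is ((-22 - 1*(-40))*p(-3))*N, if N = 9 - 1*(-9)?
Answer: -972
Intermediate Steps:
N = 18 (N = 9 + 9 = 18)
((-22 - 1*(-40))*p(-3))*N = ((-22 - 1*(-40))*(-3))*18 = ((-22 + 40)*(-3))*18 = (18*(-3))*18 = -54*18 = -972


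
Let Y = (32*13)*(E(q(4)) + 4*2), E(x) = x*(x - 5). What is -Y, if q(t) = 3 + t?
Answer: -9152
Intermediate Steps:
E(x) = x*(-5 + x)
Y = 9152 (Y = (32*13)*((3 + 4)*(-5 + (3 + 4)) + 4*2) = 416*(7*(-5 + 7) + 8) = 416*(7*2 + 8) = 416*(14 + 8) = 416*22 = 9152)
-Y = -1*9152 = -9152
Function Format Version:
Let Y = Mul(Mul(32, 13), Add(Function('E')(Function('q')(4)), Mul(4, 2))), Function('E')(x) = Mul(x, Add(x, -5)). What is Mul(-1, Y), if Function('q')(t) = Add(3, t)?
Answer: -9152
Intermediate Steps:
Function('E')(x) = Mul(x, Add(-5, x))
Y = 9152 (Y = Mul(Mul(32, 13), Add(Mul(Add(3, 4), Add(-5, Add(3, 4))), Mul(4, 2))) = Mul(416, Add(Mul(7, Add(-5, 7)), 8)) = Mul(416, Add(Mul(7, 2), 8)) = Mul(416, Add(14, 8)) = Mul(416, 22) = 9152)
Mul(-1, Y) = Mul(-1, 9152) = -9152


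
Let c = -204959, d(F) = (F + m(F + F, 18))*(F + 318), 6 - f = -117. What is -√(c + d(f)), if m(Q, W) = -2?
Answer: -I*√151598 ≈ -389.36*I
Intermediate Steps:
f = 123 (f = 6 - 1*(-117) = 6 + 117 = 123)
d(F) = (-2 + F)*(318 + F) (d(F) = (F - 2)*(F + 318) = (-2 + F)*(318 + F))
-√(c + d(f)) = -√(-204959 + (-636 + 123² + 316*123)) = -√(-204959 + (-636 + 15129 + 38868)) = -√(-204959 + 53361) = -√(-151598) = -I*√151598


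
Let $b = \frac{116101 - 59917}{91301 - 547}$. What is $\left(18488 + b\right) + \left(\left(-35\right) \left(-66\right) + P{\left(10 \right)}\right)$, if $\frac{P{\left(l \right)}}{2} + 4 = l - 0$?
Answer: $\frac{944323462}{45377} \approx 20811.0$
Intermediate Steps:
$P{\left(l \right)} = -8 + 2 l$ ($P{\left(l \right)} = -8 + 2 \left(l - 0\right) = -8 + 2 \left(l + 0\right) = -8 + 2 l$)
$b = \frac{28092}{45377}$ ($b = \frac{56184}{90754} = 56184 \cdot \frac{1}{90754} = \frac{28092}{45377} \approx 0.61908$)
$\left(18488 + b\right) + \left(\left(-35\right) \left(-66\right) + P{\left(10 \right)}\right) = \left(18488 + \frac{28092}{45377}\right) + \left(\left(-35\right) \left(-66\right) + \left(-8 + 2 \cdot 10\right)\right) = \frac{838958068}{45377} + \left(2310 + \left(-8 + 20\right)\right) = \frac{838958068}{45377} + \left(2310 + 12\right) = \frac{838958068}{45377} + 2322 = \frac{944323462}{45377}$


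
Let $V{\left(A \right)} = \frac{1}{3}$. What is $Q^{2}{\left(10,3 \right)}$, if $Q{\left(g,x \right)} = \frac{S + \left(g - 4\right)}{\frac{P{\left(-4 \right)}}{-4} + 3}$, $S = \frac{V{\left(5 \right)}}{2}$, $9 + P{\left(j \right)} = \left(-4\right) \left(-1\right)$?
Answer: $\frac{5476}{2601} \approx 2.1053$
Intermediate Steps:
$V{\left(A \right)} = \frac{1}{3}$
$P{\left(j \right)} = -5$ ($P{\left(j \right)} = -9 - -4 = -9 + 4 = -5$)
$S = \frac{1}{6}$ ($S = \frac{1}{3 \cdot 2} = \frac{1}{3} \cdot \frac{1}{2} = \frac{1}{6} \approx 0.16667$)
$Q{\left(g,x \right)} = - \frac{46}{51} + \frac{4 g}{17}$ ($Q{\left(g,x \right)} = \frac{\frac{1}{6} + \left(g - 4\right)}{- \frac{5}{-4} + 3} = \frac{\frac{1}{6} + \left(-4 + g\right)}{\left(-5\right) \left(- \frac{1}{4}\right) + 3} = \frac{- \frac{23}{6} + g}{\frac{5}{4} + 3} = \frac{- \frac{23}{6} + g}{\frac{17}{4}} = \left(- \frac{23}{6} + g\right) \frac{4}{17} = - \frac{46}{51} + \frac{4 g}{17}$)
$Q^{2}{\left(10,3 \right)} = \left(- \frac{46}{51} + \frac{4}{17} \cdot 10\right)^{2} = \left(- \frac{46}{51} + \frac{40}{17}\right)^{2} = \left(\frac{74}{51}\right)^{2} = \frac{5476}{2601}$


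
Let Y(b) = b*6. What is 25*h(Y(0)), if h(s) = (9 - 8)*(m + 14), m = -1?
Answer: 325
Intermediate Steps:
Y(b) = 6*b
h(s) = 13 (h(s) = (9 - 8)*(-1 + 14) = 1*13 = 13)
25*h(Y(0)) = 25*13 = 325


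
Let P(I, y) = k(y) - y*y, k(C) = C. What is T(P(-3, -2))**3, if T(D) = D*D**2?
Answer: -10077696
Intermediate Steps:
P(I, y) = y - y**2 (P(I, y) = y - y*y = y - y**2)
T(D) = D**3
T(P(-3, -2))**3 = ((-2*(1 - 1*(-2)))**3)**3 = ((-2*(1 + 2))**3)**3 = ((-2*3)**3)**3 = ((-6)**3)**3 = (-216)**3 = -10077696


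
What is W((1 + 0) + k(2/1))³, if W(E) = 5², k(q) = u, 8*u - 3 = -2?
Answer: 15625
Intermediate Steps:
u = ⅛ (u = 3/8 + (⅛)*(-2) = 3/8 - ¼ = ⅛ ≈ 0.12500)
k(q) = ⅛
W(E) = 25
W((1 + 0) + k(2/1))³ = 25³ = 15625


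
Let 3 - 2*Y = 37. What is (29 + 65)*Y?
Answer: -1598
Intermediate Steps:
Y = -17 (Y = 3/2 - ½*37 = 3/2 - 37/2 = -17)
(29 + 65)*Y = (29 + 65)*(-17) = 94*(-17) = -1598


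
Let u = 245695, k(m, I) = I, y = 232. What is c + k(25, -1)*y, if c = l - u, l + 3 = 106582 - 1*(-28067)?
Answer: -111281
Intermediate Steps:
l = 134646 (l = -3 + (106582 - 1*(-28067)) = -3 + (106582 + 28067) = -3 + 134649 = 134646)
c = -111049 (c = 134646 - 1*245695 = 134646 - 245695 = -111049)
c + k(25, -1)*y = -111049 - 1*232 = -111049 - 232 = -111281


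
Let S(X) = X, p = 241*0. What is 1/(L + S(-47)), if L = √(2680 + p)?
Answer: 47/471 + 2*√670/471 ≈ 0.20970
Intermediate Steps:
p = 0
L = 2*√670 (L = √(2680 + 0) = √2680 = 2*√670 ≈ 51.769)
1/(L + S(-47)) = 1/(2*√670 - 47) = 1/(-47 + 2*√670)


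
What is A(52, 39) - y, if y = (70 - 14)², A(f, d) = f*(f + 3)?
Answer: -276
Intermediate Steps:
A(f, d) = f*(3 + f)
y = 3136 (y = 56² = 3136)
A(52, 39) - y = 52*(3 + 52) - 1*3136 = 52*55 - 3136 = 2860 - 3136 = -276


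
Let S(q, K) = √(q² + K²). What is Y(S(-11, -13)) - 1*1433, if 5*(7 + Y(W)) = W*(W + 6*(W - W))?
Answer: -1382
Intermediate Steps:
S(q, K) = √(K² + q²)
Y(W) = -7 + W²/5 (Y(W) = -7 + (W*(W + 6*(W - W)))/5 = -7 + (W*(W + 6*0))/5 = -7 + (W*(W + 0))/5 = -7 + (W*W)/5 = -7 + W²/5)
Y(S(-11, -13)) - 1*1433 = (-7 + (√((-13)² + (-11)²))²/5) - 1*1433 = (-7 + (√(169 + 121))²/5) - 1433 = (-7 + (√290)²/5) - 1433 = (-7 + (⅕)*290) - 1433 = (-7 + 58) - 1433 = 51 - 1433 = -1382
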